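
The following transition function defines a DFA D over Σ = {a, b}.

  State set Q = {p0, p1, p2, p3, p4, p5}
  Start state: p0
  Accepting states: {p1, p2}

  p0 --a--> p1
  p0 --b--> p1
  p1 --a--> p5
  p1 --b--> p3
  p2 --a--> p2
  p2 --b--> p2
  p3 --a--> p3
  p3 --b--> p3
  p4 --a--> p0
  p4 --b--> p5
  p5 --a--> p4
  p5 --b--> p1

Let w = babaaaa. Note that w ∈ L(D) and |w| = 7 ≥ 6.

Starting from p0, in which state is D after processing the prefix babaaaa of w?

State sequence: p0 -b-> p1 -a-> p5 -b-> p1 -a-> p5 -a-> p4 -a-> p0 -a-> p1

After reading 7 characters, D is in state p1.

p1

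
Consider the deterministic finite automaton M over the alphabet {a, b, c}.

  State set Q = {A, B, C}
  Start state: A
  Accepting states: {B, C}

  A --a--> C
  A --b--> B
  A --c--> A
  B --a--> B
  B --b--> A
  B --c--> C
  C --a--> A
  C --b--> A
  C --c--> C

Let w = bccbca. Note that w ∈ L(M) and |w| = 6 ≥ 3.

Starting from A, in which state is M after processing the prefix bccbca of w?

State sequence: A -b-> B -c-> C -c-> C -b-> A -c-> A -a-> C

After reading 6 characters, M is in state C.
(This kind of state-tracing is the core of the pumping-lemma construction: with 3 states, pigeonhole forces a repeat within the first 3 steps.)

C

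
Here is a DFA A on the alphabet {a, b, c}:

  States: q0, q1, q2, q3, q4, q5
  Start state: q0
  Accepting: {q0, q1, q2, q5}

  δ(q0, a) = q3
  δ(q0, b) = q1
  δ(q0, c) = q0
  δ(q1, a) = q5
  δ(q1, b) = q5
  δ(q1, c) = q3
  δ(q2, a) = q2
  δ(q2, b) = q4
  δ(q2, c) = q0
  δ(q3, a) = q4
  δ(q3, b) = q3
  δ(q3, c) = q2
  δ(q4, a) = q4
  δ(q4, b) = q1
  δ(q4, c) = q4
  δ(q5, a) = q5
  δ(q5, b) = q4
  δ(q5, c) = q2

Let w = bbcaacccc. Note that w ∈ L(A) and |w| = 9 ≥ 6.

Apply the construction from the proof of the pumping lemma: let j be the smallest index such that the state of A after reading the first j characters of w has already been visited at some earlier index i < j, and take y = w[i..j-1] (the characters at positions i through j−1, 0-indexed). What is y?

a

Run of A on w = b b c a a c c c c:
  step 0: q0  (start)
  step 1: q1  (read b: q0→q1)
  step 2: q5  (read b: q1→q5)
  step 3: q2  (read c: q5→q2)
  step 4: q2  (read a: q2→q2)   ← first repeat (q2 seen earlier)
  step 5: q2  (read a: q2→q2)
  step 6: q0  (read c: q2→q0)
  step 7: q0  (read c: q0→q0)
  step 8: q0  (read c: q0→q0)
  step 9: q0  (read c: q0→q0)

So i = 3, j = 4, giving x = w[0:3] = bbc, y = w[3:4] = a, z = w[4:9] = acccc.
Check: |xy| = 4 ≤ 6 and |y| = 1 ≥ 1. Reading y takes A from q2 back to q2, so every xyⁱz is accepted.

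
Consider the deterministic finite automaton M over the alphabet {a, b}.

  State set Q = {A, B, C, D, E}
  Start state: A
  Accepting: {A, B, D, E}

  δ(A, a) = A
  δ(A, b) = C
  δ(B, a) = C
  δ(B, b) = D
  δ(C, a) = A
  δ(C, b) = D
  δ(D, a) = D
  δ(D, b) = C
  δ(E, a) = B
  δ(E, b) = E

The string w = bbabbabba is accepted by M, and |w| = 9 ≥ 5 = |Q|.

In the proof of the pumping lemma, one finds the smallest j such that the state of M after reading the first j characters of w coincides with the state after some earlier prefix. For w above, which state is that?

Run of M on w = b b a b b a b b a:
  step 0: A  (start)
  step 1: C  (read b: A→C)
  step 2: D  (read b: C→D)
  step 3: D  (read a: D→D)   ← first repeat (D seen earlier)
  step 4: C  (read b: D→C)
  step 5: D  (read b: C→D)
  step 6: D  (read a: D→D)
  step 7: C  (read b: D→C)
  step 8: D  (read b: C→D)
  step 9: D  (read a: D→D)

The earliest repeat is at step j = 3: M is in D, which it already visited at step i = 2.

D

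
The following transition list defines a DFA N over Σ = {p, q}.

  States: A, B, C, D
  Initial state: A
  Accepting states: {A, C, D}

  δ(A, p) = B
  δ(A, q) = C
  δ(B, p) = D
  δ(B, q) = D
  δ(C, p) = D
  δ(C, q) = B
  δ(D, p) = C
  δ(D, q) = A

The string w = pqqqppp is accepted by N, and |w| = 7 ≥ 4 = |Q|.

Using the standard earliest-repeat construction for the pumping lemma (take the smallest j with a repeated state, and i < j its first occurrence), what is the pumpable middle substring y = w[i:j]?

pqq

State sequence: A -p-> B -q-> D -q-> A -q-> C -p-> D -p-> C -p-> D
First repeat at step 3: A was already visited.

So i = 0, j = 3, giving x = w[0:0] = ε, y = w[0:3] = pqq, z = w[3:7] = qppp.
Check: |xy| = 3 ≤ 4 and |y| = 3 ≥ 1. Reading y takes N from A back to A, so every xyⁱz is accepted.
Pumping length from the standard proof: p = 4 (the number of states). The repeated state found above gives |xy| = j ≤ 4 and |y| = j − i ≥ 1.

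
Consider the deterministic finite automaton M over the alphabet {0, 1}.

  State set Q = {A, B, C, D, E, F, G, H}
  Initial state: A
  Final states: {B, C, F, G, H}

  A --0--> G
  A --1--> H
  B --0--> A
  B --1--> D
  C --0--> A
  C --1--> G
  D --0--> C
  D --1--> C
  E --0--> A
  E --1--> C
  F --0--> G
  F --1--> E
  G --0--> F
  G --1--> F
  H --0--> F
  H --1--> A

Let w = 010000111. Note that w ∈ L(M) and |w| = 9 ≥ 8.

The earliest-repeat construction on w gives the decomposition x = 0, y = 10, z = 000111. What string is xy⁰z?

xy⁰z = xz = 0·000111 = 0000111.
Reading y = 10 takes M from G back to G, so after x the machine is still in G, and z then leads to the accepting state G. Hence 0000111 ∈ L(M).

0000111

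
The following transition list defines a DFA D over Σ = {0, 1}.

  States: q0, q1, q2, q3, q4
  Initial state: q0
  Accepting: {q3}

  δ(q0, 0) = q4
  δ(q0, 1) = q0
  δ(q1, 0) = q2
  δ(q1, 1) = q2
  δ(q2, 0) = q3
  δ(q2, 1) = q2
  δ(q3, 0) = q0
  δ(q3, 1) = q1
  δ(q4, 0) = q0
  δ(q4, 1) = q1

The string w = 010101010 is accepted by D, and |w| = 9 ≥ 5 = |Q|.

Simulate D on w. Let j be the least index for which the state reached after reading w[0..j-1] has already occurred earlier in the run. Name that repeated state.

Run of D on w = 0 1 0 1 0 1 0 1 0:
  step 0: q0  (start)
  step 1: q4  (read 0: q0→q4)
  step 2: q1  (read 1: q4→q1)
  step 3: q2  (read 0: q1→q2)
  step 4: q2  (read 1: q2→q2)   ← first repeat (q2 seen earlier)
  step 5: q3  (read 0: q2→q3)
  step 6: q1  (read 1: q3→q1)
  step 7: q2  (read 0: q1→q2)
  step 8: q2  (read 1: q2→q2)
  step 9: q3  (read 0: q2→q3)

The earliest repeat is at step j = 4: D is in q2, which it already visited at step i = 3.
The DFA has 5 states, so the proof of the pumping lemma guarantees a repeated state among the first 5+1 visited; the segment between the two visits is the pumpable y.

q2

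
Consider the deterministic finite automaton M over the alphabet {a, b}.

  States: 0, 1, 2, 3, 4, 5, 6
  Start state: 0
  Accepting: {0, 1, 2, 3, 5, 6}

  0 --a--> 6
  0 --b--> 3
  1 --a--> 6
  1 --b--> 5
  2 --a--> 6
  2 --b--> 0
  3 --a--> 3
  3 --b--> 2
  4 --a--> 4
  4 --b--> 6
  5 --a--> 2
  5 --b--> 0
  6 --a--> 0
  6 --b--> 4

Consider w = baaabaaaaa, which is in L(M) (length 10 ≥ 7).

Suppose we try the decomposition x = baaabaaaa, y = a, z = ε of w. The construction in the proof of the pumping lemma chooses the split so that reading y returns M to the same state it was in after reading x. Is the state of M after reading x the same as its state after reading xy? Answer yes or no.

State sequence: 0 -b-> 3 -a-> 3 -a-> 3 -a-> 3 -b-> 2 -a-> 6 -a-> 0 -a-> 6 -a-> 0 -a-> 6

After x (step 9): 0. After xy (step 10): 6.
They differ (0 ≠ 6), so y is not a cycle from the state after x; this split is not the one the pumping-lemma construction produces, and pumping y need not keep the string in L(M).

no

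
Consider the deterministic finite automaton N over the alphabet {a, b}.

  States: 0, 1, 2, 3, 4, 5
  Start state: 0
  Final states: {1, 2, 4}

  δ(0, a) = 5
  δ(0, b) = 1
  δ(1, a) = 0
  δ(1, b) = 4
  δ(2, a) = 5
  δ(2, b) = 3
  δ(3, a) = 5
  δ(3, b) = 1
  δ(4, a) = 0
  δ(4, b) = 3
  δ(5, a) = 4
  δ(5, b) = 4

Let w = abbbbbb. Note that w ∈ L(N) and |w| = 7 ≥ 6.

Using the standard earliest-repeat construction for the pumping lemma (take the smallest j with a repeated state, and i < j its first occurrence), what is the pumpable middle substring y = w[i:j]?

Run of N on w = a b b b b b b:
  step 0: 0  (start)
  step 1: 5  (read a: 0→5)
  step 2: 4  (read b: 5→4)
  step 3: 3  (read b: 4→3)
  step 4: 1  (read b: 3→1)
  step 5: 4  (read b: 1→4)   ← first repeat (4 seen earlier)
  step 6: 3  (read b: 4→3)
  step 7: 1  (read b: 3→1)

So i = 2, j = 5, giving x = w[0:2] = ab, y = w[2:5] = bbb, z = w[5:7] = bb.
Check: |xy| = 5 ≤ 6 and |y| = 3 ≥ 1. Reading y takes N from 4 back to 4, so every xyⁱz is accepted.

bbb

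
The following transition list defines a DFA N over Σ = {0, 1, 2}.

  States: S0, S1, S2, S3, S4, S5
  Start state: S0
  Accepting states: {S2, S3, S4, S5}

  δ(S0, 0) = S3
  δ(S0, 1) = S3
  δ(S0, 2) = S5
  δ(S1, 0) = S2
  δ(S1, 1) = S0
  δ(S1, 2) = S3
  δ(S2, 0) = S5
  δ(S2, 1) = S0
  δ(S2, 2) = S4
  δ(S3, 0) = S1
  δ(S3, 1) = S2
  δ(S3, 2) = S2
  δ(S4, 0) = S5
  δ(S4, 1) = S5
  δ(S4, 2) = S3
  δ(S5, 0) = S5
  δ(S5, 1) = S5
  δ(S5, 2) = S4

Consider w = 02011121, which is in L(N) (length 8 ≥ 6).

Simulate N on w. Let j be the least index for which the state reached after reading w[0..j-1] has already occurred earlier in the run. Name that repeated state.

S5

Run of N on w = 0 2 0 1 1 1 2 1:
  step 0: S0  (start)
  step 1: S3  (read 0: S0→S3)
  step 2: S2  (read 2: S3→S2)
  step 3: S5  (read 0: S2→S5)
  step 4: S5  (read 1: S5→S5)   ← first repeat (S5 seen earlier)
  step 5: S5  (read 1: S5→S5)
  step 6: S5  (read 1: S5→S5)
  step 7: S4  (read 2: S5→S4)
  step 8: S5  (read 1: S4→S5)

The earliest repeat is at step j = 4: N is in S5, which it already visited at step i = 3.
With |Q| = 6, pigeonhole forces a state repeat no later than step 6; the substring read between the first and second visits to that state can be pumped.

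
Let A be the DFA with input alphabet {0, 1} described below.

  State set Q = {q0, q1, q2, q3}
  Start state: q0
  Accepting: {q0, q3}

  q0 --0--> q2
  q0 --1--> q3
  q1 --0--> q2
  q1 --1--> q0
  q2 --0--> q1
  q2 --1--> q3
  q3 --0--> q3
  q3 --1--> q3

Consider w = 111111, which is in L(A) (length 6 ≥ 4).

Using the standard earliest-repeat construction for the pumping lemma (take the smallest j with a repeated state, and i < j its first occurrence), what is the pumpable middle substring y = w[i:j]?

1

State sequence: q0 -1-> q3 -1-> q3 -1-> q3 -1-> q3 -1-> q3 -1-> q3
First repeat at step 2: q3 was already visited.

So i = 1, j = 2, giving x = w[0:1] = 1, y = w[1:2] = 1, z = w[2:6] = 1111.
Check: |xy| = 2 ≤ 4 and |y| = 1 ≥ 1. Reading y takes A from q3 back to q3, so every xyⁱz is accepted.
With |Q| = 4, pigeonhole forces a state repeat no later than step 4; the substring read between the first and second visits to that state can be pumped.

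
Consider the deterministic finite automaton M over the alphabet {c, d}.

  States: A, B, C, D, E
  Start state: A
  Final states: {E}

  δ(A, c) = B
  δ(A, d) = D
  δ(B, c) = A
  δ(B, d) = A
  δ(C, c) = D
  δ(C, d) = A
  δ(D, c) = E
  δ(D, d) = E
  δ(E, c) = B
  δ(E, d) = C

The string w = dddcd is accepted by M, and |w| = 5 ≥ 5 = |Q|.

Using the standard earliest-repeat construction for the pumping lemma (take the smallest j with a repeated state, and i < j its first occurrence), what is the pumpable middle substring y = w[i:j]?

ddc

State sequence: A -d-> D -d-> E -d-> C -c-> D -d-> E
First repeat at step 4: D was already visited.

So i = 1, j = 4, giving x = w[0:1] = d, y = w[1:4] = ddc, z = w[4:5] = d.
Check: |xy| = 4 ≤ 5 and |y| = 3 ≥ 1. Reading y takes M from D back to D, so every xyⁱz is accepted.
With |Q| = 5, pigeonhole forces a state repeat no later than step 5; the substring read between the first and second visits to that state can be pumped.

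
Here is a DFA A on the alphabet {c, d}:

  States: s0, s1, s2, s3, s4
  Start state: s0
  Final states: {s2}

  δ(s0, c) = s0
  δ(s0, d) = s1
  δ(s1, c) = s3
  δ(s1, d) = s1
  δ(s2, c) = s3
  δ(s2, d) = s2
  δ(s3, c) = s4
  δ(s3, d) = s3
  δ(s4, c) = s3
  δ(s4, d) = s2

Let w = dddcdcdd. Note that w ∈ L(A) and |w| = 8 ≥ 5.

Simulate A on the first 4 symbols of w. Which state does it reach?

s3

State sequence: s0 -d-> s1 -d-> s1 -d-> s1 -c-> s3

After reading 4 characters, A is in state s3.
(This kind of state-tracing is the core of the pumping-lemma construction: with 5 states, pigeonhole forces a repeat within the first 5 steps.)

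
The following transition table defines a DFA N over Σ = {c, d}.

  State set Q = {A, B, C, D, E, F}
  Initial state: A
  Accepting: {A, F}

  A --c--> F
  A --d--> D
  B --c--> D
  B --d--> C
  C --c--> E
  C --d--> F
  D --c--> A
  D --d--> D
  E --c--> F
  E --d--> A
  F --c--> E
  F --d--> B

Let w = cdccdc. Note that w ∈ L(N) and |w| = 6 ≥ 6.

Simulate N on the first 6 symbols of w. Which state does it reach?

A

Run of N on the first 6 characters of w = c d c c d c:
  step 0: A  (start)
  step 1: F  (read c: A→F)
  step 2: B  (read d: F→B)
  step 3: D  (read c: B→D)
  step 4: A  (read c: D→A)
  step 5: D  (read d: A→D)
  step 6: A  (read c: D→A)

After reading 6 characters, N is in state A.
(This kind of state-tracing is the core of the pumping-lemma construction: with 6 states, pigeonhole forces a repeat within the first 6 steps.)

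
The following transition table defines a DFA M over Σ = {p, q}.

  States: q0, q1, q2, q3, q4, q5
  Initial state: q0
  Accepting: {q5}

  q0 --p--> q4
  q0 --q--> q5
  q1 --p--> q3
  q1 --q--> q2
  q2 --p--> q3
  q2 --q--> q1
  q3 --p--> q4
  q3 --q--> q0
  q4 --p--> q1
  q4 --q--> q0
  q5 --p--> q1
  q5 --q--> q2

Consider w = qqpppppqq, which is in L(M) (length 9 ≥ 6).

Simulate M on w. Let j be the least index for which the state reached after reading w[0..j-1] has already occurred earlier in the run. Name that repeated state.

Run of M on w = q q p p p p p q q:
  step 0: q0  (start)
  step 1: q5  (read q: q0→q5)
  step 2: q2  (read q: q5→q2)
  step 3: q3  (read p: q2→q3)
  step 4: q4  (read p: q3→q4)
  step 5: q1  (read p: q4→q1)
  step 6: q3  (read p: q1→q3)   ← first repeat (q3 seen earlier)
  step 7: q4  (read p: q3→q4)
  step 8: q0  (read q: q4→q0)
  step 9: q5  (read q: q0→q5)

The earliest repeat is at step j = 6: M is in q3, which it already visited at step i = 3.
The DFA has 6 states, so the proof of the pumping lemma guarantees a repeated state among the first 6+1 visited; the segment between the two visits is the pumpable y.

q3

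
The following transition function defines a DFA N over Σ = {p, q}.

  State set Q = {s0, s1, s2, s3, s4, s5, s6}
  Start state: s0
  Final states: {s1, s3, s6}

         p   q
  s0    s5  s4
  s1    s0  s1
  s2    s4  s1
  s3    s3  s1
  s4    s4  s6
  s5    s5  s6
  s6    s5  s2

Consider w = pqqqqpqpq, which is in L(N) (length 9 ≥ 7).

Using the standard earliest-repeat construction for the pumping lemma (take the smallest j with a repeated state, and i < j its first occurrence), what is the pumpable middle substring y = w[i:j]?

State sequence: s0 -p-> s5 -q-> s6 -q-> s2 -q-> s1 -q-> s1 -p-> s0 -q-> s4 -p-> s4 -q-> s6
First repeat at step 5: s1 was already visited.

So i = 4, j = 5, giving x = w[0:4] = pqqq, y = w[4:5] = q, z = w[5:9] = pqpq.
Check: |xy| = 5 ≤ 7 and |y| = 1 ≥ 1. Reading y takes N from s1 back to s1, so every xyⁱz is accepted.
With |Q| = 7, pigeonhole forces a state repeat no later than step 7; the substring read between the first and second visits to that state can be pumped.

q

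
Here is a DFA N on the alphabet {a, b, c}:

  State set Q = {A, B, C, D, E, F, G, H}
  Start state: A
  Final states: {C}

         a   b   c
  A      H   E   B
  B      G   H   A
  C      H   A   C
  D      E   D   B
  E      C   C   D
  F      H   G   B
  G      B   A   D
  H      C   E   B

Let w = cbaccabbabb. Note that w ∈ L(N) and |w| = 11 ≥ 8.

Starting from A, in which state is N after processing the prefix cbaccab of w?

State sequence: A -c-> B -b-> H -a-> C -c-> C -c-> C -a-> H -b-> E

After reading 7 characters, N is in state E.

E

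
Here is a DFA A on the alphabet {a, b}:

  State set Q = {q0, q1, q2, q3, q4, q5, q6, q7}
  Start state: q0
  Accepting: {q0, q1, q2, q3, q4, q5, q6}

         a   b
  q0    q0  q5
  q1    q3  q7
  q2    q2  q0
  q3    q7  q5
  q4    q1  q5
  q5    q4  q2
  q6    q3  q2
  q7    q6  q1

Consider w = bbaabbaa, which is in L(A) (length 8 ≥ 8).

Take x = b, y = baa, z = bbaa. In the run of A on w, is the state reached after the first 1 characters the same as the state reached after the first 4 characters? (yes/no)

State sequence: q0 -b-> q5 -b-> q2 -a-> q2 -a-> q2

After x (step 1): q5. After xy (step 4): q2.
They differ (q5 ≠ q2), so y is not a cycle from the state after x; this split is not the one the pumping-lemma construction produces, and pumping y need not keep the string in L(A).

no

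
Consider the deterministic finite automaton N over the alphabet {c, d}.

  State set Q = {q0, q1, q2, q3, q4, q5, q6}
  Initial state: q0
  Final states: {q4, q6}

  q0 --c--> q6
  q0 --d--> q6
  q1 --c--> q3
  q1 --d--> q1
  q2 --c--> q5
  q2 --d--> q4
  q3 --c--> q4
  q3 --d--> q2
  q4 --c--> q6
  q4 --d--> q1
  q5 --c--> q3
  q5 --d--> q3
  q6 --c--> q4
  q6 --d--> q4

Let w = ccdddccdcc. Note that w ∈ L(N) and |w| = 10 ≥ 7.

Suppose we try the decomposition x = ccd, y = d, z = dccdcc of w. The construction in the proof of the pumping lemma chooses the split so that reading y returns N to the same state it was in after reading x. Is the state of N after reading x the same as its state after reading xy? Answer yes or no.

Run of N on the first 4 characters of w = c c d d:
  step 0: q0  (start)
  step 1: q6  (read c: q0→q6)
  step 2: q4  (read c: q6→q4)
  step 3: q1  (read d: q4→q1)
  step 4: q1  (read d: q1→q1)

After x (step 3): q1. After xy (step 4): q1.
They match, so y = d drives N around a cycle from q1 back to itself; pumping y any number of times keeps N in q1 before reading z, and xyⁱz ∈ L(N) for every i ≥ 0.

yes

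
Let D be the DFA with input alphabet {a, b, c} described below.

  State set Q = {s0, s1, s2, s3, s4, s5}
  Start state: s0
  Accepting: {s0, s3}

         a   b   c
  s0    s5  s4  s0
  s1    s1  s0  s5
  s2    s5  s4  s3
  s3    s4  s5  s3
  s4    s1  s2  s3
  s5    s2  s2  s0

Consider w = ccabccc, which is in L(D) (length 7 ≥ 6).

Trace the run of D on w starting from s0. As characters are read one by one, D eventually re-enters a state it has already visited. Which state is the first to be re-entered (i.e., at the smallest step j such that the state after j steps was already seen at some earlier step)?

State sequence: s0 -c-> s0 -c-> s0 -a-> s5 -b-> s2 -c-> s3 -c-> s3 -c-> s3
First repeat at step 1: s0 was already visited.

The earliest repeat is at step j = 1: D is in s0, which it already visited at step i = 0.
The DFA has 6 states, so the proof of the pumping lemma guarantees a repeated state among the first 6+1 visited; the segment between the two visits is the pumpable y.

s0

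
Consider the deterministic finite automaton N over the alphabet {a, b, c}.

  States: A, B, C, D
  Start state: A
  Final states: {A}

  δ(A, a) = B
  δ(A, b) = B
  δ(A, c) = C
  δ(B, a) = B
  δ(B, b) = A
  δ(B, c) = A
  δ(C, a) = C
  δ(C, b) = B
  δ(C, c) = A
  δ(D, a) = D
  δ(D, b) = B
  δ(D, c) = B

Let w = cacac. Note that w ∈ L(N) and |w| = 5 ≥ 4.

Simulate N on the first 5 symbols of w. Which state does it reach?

A

Run of N on the first 5 characters of w = c a c a c:
  step 0: A  (start)
  step 1: C  (read c: A→C)
  step 2: C  (read a: C→C)
  step 3: A  (read c: C→A)
  step 4: B  (read a: A→B)
  step 5: A  (read c: B→A)

After reading 5 characters, N is in state A.
(This kind of state-tracing is the core of the pumping-lemma construction: with 4 states, pigeonhole forces a repeat within the first 4 steps.)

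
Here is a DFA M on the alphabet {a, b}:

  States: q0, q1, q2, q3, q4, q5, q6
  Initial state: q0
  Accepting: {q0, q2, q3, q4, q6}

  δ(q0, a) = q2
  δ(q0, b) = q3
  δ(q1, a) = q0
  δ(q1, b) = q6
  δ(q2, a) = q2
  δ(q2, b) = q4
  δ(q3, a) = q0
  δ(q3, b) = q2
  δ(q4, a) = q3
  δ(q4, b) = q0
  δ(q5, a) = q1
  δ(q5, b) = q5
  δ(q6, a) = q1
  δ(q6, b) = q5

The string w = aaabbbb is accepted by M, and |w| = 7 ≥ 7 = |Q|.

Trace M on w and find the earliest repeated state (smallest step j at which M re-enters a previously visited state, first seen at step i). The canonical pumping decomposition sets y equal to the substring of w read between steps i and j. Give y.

Run of M on w = a a a b b b b:
  step 0: q0  (start)
  step 1: q2  (read a: q0→q2)
  step 2: q2  (read a: q2→q2)   ← first repeat (q2 seen earlier)
  step 3: q2  (read a: q2→q2)
  step 4: q4  (read b: q2→q4)
  step 5: q0  (read b: q4→q0)
  step 6: q3  (read b: q0→q3)
  step 7: q2  (read b: q3→q2)

So i = 1, j = 2, giving x = w[0:1] = a, y = w[1:2] = a, z = w[2:7] = abbbb.
Check: |xy| = 2 ≤ 7 and |y| = 1 ≥ 1. Reading y takes M from q2 back to q2, so every xyⁱz is accepted.
With |Q| = 7, pigeonhole forces a state repeat no later than step 7; the substring read between the first and second visits to that state can be pumped.

a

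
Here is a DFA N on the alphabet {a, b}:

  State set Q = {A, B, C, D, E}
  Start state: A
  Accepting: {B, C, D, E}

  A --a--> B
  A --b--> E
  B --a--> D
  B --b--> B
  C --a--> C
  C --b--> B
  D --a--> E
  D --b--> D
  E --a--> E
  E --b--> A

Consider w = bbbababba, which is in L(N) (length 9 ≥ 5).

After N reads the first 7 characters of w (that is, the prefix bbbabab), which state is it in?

B

State sequence: A -b-> E -b-> A -b-> E -a-> E -b-> A -a-> B -b-> B

After reading 7 characters, N is in state B.
(This kind of state-tracing is the core of the pumping-lemma construction: with 5 states, pigeonhole forces a repeat within the first 5 steps.)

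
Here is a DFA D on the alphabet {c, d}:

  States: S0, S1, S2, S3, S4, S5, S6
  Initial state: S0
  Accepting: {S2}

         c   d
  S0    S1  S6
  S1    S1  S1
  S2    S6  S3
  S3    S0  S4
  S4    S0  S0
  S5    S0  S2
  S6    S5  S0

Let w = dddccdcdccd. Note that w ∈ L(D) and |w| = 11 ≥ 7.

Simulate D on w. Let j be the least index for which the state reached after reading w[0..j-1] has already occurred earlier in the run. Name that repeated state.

S0

Run of D on w = d d d c c d c d c c d:
  step 0: S0  (start)
  step 1: S6  (read d: S0→S6)
  step 2: S0  (read d: S6→S0)   ← first repeat (S0 seen earlier)
  step 3: S6  (read d: S0→S6)
  step 4: S5  (read c: S6→S5)
  step 5: S0  (read c: S5→S0)
  step 6: S6  (read d: S0→S6)
  step 7: S5  (read c: S6→S5)
  step 8: S2  (read d: S5→S2)
  step 9: S6  (read c: S2→S6)
  step 10: S5  (read c: S6→S5)
  step 11: S2  (read d: S5→S2)

The earliest repeat is at step j = 2: D is in S0, which it already visited at step i = 0.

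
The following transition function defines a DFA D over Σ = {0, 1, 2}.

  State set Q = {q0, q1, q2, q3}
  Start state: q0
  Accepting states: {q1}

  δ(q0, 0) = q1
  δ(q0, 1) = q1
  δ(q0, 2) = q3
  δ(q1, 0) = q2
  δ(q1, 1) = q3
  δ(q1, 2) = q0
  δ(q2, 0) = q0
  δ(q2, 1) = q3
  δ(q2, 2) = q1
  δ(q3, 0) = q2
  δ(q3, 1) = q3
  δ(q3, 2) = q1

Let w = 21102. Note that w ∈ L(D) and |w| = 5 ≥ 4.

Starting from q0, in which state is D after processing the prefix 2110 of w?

q2

State sequence: q0 -2-> q3 -1-> q3 -1-> q3 -0-> q2

After reading 4 characters, D is in state q2.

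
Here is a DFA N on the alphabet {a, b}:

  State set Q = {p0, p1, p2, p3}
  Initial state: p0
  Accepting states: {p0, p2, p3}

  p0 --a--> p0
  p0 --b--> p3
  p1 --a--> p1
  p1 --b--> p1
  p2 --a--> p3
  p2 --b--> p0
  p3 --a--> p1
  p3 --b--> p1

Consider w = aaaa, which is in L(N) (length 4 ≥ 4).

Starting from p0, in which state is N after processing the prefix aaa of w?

p0

State sequence: p0 -a-> p0 -a-> p0 -a-> p0

After reading 3 characters, N is in state p0.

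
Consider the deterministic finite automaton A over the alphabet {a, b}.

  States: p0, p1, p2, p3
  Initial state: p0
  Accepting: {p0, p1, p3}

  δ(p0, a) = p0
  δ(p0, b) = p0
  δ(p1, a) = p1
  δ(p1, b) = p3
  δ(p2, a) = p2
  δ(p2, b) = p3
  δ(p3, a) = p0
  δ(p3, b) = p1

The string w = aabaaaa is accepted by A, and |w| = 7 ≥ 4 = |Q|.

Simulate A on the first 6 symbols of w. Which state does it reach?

Run of A on the first 6 characters of w = a a b a a a:
  step 0: p0  (start)
  step 1: p0  (read a: p0→p0)
  step 2: p0  (read a: p0→p0)
  step 3: p0  (read b: p0→p0)
  step 4: p0  (read a: p0→p0)
  step 5: p0  (read a: p0→p0)
  step 6: p0  (read a: p0→p0)

After reading 6 characters, A is in state p0.

p0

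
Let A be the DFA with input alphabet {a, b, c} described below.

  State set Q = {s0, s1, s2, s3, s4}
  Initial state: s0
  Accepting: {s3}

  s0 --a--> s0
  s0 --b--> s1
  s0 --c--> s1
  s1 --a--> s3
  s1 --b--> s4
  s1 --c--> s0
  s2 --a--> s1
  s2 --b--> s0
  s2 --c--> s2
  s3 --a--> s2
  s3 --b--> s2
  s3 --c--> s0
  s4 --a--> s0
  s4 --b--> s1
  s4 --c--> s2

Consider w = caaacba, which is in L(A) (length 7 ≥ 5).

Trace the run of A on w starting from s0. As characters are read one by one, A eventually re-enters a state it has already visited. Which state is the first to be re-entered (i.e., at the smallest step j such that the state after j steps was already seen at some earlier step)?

Run of A on w = c a a a c b a:
  step 0: s0  (start)
  step 1: s1  (read c: s0→s1)
  step 2: s3  (read a: s1→s3)
  step 3: s2  (read a: s3→s2)
  step 4: s1  (read a: s2→s1)   ← first repeat (s1 seen earlier)
  step 5: s0  (read c: s1→s0)
  step 6: s1  (read b: s0→s1)
  step 7: s3  (read a: s1→s3)

The earliest repeat is at step j = 4: A is in s1, which it already visited at step i = 1.

s1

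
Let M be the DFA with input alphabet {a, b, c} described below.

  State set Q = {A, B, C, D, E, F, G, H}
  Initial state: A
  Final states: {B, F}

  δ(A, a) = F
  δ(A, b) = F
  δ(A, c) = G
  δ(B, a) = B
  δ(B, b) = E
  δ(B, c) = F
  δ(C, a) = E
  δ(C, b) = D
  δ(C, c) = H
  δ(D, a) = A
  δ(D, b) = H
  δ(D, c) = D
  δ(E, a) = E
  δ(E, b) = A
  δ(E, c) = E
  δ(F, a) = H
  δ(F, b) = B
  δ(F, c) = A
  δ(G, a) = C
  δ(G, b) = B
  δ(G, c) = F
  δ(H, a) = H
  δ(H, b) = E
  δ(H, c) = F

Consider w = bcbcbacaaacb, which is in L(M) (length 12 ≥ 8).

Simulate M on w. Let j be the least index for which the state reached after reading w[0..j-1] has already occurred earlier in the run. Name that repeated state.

State sequence: A -b-> F -c-> A -b-> F -c-> A -b-> F -a-> H -c-> F -a-> H -a-> H -a-> H -c-> F -b-> B
First repeat at step 2: A was already visited.

The earliest repeat is at step j = 2: M is in A, which it already visited at step i = 0.

A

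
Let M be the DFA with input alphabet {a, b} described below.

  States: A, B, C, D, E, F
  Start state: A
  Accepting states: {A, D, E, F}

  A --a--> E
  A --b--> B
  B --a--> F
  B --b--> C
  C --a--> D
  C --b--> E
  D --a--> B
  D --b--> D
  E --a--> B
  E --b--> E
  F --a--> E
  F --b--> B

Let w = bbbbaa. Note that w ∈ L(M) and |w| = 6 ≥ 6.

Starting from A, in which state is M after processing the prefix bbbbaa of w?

State sequence: A -b-> B -b-> C -b-> E -b-> E -a-> B -a-> F

After reading 6 characters, M is in state F.

F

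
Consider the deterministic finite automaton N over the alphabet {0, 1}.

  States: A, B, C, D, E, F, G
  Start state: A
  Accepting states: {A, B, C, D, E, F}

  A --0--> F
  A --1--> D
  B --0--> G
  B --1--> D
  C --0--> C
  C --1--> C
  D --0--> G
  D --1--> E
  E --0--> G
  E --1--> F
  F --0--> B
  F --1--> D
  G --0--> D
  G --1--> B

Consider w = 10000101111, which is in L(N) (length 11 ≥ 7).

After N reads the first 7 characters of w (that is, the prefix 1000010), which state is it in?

G

State sequence: A -1-> D -0-> G -0-> D -0-> G -0-> D -1-> E -0-> G

After reading 7 characters, N is in state G.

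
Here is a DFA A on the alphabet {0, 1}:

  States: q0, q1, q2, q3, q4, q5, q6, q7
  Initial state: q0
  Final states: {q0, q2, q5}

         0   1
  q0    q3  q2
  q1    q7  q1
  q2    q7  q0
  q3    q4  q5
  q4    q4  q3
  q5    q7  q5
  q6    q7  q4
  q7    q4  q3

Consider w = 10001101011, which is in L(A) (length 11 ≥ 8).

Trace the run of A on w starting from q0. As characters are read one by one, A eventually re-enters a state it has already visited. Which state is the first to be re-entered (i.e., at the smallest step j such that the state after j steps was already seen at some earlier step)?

State sequence: q0 -1-> q2 -0-> q7 -0-> q4 -0-> q4 -1-> q3 -1-> q5 -0-> q7 -1-> q3 -0-> q4 -1-> q3 -1-> q5
First repeat at step 4: q4 was already visited.

The earliest repeat is at step j = 4: A is in q4, which it already visited at step i = 3.
The DFA has 8 states, so the proof of the pumping lemma guarantees a repeated state among the first 8+1 visited; the segment between the two visits is the pumpable y.

q4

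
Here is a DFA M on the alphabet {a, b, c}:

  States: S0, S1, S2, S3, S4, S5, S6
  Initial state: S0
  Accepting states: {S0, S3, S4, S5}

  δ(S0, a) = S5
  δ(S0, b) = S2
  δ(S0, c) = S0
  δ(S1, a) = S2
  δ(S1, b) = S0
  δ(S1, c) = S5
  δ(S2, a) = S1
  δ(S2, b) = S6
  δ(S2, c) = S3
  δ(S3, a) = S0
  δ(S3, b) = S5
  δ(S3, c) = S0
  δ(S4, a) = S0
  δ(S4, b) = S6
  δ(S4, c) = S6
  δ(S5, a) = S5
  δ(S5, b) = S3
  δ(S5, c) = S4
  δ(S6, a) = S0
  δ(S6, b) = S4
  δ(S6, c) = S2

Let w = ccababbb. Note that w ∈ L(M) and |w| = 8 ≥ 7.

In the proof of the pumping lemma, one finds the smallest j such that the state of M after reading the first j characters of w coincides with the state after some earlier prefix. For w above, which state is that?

S0

State sequence: S0 -c-> S0 -c-> S0 -a-> S5 -b-> S3 -a-> S0 -b-> S2 -b-> S6 -b-> S4
First repeat at step 1: S0 was already visited.

The earliest repeat is at step j = 1: M is in S0, which it already visited at step i = 0.
Since M has 7 states, any run of length ≥ 7 visits 7+1 states, so by pigeonhole some state repeats within the first 7 steps — that repeat gives the pumpable loop.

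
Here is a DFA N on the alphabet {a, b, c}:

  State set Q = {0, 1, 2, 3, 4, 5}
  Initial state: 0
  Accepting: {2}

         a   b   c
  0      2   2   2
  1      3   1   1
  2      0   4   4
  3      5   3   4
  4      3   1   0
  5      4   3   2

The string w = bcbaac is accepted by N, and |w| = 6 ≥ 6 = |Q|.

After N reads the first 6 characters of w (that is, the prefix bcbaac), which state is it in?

State sequence: 0 -b-> 2 -c-> 4 -b-> 1 -a-> 3 -a-> 5 -c-> 2

After reading 6 characters, N is in state 2.

2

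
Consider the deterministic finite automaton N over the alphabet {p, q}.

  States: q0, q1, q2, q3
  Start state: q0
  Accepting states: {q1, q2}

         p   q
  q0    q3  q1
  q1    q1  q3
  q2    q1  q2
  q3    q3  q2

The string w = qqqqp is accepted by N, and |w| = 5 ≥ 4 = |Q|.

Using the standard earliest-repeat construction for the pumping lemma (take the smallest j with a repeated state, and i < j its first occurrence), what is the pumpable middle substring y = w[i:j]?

q

Run of N on w = q q q q p:
  step 0: q0  (start)
  step 1: q1  (read q: q0→q1)
  step 2: q3  (read q: q1→q3)
  step 3: q2  (read q: q3→q2)
  step 4: q2  (read q: q2→q2)   ← first repeat (q2 seen earlier)
  step 5: q1  (read p: q2→q1)

So i = 3, j = 4, giving x = w[0:3] = qqq, y = w[3:4] = q, z = w[4:5] = p.
Check: |xy| = 4 ≤ 4 and |y| = 1 ≥ 1. Reading y takes N from q2 back to q2, so every xyⁱz is accepted.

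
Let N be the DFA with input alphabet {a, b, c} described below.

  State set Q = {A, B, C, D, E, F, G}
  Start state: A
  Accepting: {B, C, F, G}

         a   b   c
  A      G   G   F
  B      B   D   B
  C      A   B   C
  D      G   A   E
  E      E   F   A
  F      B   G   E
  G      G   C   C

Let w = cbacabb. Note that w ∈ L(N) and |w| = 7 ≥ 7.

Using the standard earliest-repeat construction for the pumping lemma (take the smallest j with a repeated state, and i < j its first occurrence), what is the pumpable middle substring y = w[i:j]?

State sequence: A -c-> F -b-> G -a-> G -c-> C -a-> A -b-> G -b-> C
First repeat at step 3: G was already visited.

So i = 2, j = 3, giving x = w[0:2] = cb, y = w[2:3] = a, z = w[3:7] = cabb.
Check: |xy| = 3 ≤ 7 and |y| = 1 ≥ 1. Reading y takes N from G back to G, so every xyⁱz is accepted.
With |Q| = 7, pigeonhole forces a state repeat no later than step 7; the substring read between the first and second visits to that state can be pumped.

a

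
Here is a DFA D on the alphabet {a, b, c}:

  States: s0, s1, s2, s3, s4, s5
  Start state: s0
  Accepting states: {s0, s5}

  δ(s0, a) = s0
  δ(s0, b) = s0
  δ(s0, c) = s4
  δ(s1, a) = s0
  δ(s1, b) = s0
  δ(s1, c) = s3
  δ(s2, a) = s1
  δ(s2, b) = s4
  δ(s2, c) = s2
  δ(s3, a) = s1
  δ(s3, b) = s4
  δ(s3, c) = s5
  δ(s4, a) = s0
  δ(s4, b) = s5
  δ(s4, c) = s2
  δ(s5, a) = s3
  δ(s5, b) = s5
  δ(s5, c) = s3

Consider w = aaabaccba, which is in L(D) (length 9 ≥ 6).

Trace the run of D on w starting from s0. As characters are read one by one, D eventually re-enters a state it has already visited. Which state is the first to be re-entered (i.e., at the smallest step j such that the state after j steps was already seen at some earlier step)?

State sequence: s0 -a-> s0 -a-> s0 -a-> s0 -b-> s0 -a-> s0 -c-> s4 -c-> s2 -b-> s4 -a-> s0
First repeat at step 1: s0 was already visited.

The earliest repeat is at step j = 1: D is in s0, which it already visited at step i = 0.
Pumping length from the standard proof: p = 6 (the number of states). The repeated state found above gives |xy| = j ≤ 6 and |y| = j − i ≥ 1.

s0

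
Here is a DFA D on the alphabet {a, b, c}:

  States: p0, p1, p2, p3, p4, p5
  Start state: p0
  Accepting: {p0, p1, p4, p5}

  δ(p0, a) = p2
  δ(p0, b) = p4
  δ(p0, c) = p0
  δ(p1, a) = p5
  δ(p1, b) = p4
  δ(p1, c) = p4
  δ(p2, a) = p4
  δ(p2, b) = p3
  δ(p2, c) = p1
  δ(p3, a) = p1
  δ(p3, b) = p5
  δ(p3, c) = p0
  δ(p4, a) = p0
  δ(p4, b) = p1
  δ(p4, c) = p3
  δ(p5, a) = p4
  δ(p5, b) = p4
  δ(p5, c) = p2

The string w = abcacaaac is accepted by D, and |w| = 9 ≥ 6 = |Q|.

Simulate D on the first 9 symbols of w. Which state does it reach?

Run of D on the first 9 characters of w = a b c a c a a a c:
  step 0: p0  (start)
  step 1: p2  (read a: p0→p2)
  step 2: p3  (read b: p2→p3)
  step 3: p0  (read c: p3→p0)
  step 4: p2  (read a: p0→p2)
  step 5: p1  (read c: p2→p1)
  step 6: p5  (read a: p1→p5)
  step 7: p4  (read a: p5→p4)
  step 8: p0  (read a: p4→p0)
  step 9: p0  (read c: p0→p0)

After reading 9 characters, D is in state p0.

p0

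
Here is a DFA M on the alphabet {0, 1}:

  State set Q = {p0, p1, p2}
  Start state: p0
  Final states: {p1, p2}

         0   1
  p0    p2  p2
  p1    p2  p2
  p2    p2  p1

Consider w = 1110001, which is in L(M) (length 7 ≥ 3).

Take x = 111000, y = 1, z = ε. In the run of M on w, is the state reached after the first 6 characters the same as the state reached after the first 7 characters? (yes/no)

State sequence: p0 -1-> p2 -1-> p1 -1-> p2 -0-> p2 -0-> p2 -0-> p2 -1-> p1

After x (step 6): p2. After xy (step 7): p1.
They differ (p2 ≠ p1), so y is not a cycle from the state after x; this split is not the one the pumping-lemma construction produces, and pumping y need not keep the string in L(M).

no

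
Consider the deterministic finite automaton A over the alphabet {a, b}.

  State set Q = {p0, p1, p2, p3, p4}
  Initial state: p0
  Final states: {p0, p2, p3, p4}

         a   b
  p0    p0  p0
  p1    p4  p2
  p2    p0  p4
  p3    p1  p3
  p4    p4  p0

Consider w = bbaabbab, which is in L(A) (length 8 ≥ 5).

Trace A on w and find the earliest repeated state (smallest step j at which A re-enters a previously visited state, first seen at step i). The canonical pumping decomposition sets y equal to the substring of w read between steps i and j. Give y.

State sequence: p0 -b-> p0 -b-> p0 -a-> p0 -a-> p0 -b-> p0 -b-> p0 -a-> p0 -b-> p0
First repeat at step 1: p0 was already visited.

So i = 0, j = 1, giving x = w[0:0] = ε, y = w[0:1] = b, z = w[1:8] = baabbab.
Check: |xy| = 1 ≤ 5 and |y| = 1 ≥ 1. Reading y takes A from p0 back to p0, so every xyⁱz is accepted.

b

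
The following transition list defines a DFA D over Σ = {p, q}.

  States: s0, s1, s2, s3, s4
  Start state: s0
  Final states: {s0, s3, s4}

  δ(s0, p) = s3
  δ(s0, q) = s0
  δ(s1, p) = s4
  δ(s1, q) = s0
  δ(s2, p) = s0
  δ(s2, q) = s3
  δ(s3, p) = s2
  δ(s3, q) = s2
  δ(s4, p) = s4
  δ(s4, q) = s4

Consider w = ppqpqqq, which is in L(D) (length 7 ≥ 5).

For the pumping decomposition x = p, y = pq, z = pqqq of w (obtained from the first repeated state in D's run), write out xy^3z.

xy^3z = p·pq·pq·pq·pqqq = ppqpqpqpqqq.
Reading y = pq takes D from s3 back to s3, so after x·y·y·y the machine is still in s3, and z then leads to the accepting state s3. Hence ppqpqpqpqqq ∈ L(D).

ppqpqpqpqqq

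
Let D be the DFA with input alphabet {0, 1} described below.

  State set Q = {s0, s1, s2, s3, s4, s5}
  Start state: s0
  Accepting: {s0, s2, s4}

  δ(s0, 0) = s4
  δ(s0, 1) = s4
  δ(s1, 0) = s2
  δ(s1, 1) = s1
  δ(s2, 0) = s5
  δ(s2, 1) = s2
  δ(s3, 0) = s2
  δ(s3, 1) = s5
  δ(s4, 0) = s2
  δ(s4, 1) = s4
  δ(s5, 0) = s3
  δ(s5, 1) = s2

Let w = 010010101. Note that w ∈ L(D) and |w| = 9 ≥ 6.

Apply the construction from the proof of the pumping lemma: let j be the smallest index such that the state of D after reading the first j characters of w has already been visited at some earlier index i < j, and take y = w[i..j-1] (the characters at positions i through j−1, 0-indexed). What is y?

1

Run of D on w = 0 1 0 0 1 0 1 0 1:
  step 0: s0  (start)
  step 1: s4  (read 0: s0→s4)
  step 2: s4  (read 1: s4→s4)   ← first repeat (s4 seen earlier)
  step 3: s2  (read 0: s4→s2)
  step 4: s5  (read 0: s2→s5)
  step 5: s2  (read 1: s5→s2)
  step 6: s5  (read 0: s2→s5)
  step 7: s2  (read 1: s5→s2)
  step 8: s5  (read 0: s2→s5)
  step 9: s2  (read 1: s5→s2)

So i = 1, j = 2, giving x = w[0:1] = 0, y = w[1:2] = 1, z = w[2:9] = 0010101.
Check: |xy| = 2 ≤ 6 and |y| = 1 ≥ 1. Reading y takes D from s4 back to s4, so every xyⁱz is accepted.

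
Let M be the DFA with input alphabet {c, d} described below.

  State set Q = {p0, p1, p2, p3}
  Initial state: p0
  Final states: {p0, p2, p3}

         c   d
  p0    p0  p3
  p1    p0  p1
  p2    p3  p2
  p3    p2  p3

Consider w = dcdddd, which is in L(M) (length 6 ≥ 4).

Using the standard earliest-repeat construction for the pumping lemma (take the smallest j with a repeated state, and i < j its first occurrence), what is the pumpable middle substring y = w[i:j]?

Run of M on w = d c d d d d:
  step 0: p0  (start)
  step 1: p3  (read d: p0→p3)
  step 2: p2  (read c: p3→p2)
  step 3: p2  (read d: p2→p2)   ← first repeat (p2 seen earlier)
  step 4: p2  (read d: p2→p2)
  step 5: p2  (read d: p2→p2)
  step 6: p2  (read d: p2→p2)

So i = 2, j = 3, giving x = w[0:2] = dc, y = w[2:3] = d, z = w[3:6] = ddd.
Check: |xy| = 3 ≤ 4 and |y| = 1 ≥ 1. Reading y takes M from p2 back to p2, so every xyⁱz is accepted.
Pumping length from the standard proof: p = 4 (the number of states). The repeated state found above gives |xy| = j ≤ 4 and |y| = j − i ≥ 1.

d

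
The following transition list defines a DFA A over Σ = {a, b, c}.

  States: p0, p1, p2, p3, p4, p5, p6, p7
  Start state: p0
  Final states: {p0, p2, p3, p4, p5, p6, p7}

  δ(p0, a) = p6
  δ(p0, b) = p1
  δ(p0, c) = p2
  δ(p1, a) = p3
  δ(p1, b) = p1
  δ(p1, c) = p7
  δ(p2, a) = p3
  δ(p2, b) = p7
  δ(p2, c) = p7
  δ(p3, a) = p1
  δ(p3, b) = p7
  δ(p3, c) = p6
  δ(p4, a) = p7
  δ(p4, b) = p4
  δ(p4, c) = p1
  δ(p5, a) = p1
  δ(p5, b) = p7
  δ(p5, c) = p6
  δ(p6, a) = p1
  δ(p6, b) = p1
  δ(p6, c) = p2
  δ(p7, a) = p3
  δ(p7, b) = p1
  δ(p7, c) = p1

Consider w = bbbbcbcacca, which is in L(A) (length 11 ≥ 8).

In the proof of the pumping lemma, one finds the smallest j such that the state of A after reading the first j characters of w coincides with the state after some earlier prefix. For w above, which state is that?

p1

State sequence: p0 -b-> p1 -b-> p1 -b-> p1 -b-> p1 -c-> p7 -b-> p1 -c-> p7 -a-> p3 -c-> p6 -c-> p2 -a-> p3
First repeat at step 2: p1 was already visited.

The earliest repeat is at step j = 2: A is in p1, which it already visited at step i = 1.
Since A has 8 states, any run of length ≥ 8 visits 8+1 states, so by pigeonhole some state repeats within the first 8 steps — that repeat gives the pumpable loop.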